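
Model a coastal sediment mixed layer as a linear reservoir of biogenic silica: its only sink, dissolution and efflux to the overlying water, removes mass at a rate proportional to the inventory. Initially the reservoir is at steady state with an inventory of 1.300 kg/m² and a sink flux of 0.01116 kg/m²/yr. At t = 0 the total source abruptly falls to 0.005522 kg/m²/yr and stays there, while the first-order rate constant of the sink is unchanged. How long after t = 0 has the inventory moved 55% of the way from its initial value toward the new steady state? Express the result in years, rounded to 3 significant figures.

τ = M₀/F₀ = 1.300/0.01116 = 116.5 yr.
The remaining gap fraction is e^(−t/τ); 55% covered ⇒ e^(−t/τ) = 0.450.
t = −τ ln(0.450) = 116.5 × 0.7985 = 93.02 yr.

93.0 yr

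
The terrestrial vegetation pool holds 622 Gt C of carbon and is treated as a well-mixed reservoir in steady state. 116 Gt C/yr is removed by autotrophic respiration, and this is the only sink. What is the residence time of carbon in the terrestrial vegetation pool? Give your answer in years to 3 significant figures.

τ = M / F = 622 / 116 = 5.362 yr.

5.36 yr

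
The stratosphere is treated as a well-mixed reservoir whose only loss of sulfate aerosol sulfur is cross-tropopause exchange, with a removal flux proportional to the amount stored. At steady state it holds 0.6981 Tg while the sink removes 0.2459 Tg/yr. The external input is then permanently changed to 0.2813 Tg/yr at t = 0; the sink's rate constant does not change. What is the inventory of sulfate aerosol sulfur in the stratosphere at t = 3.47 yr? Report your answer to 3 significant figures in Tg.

τ = M₀/F₀ = 0.6981/0.2459 = 2.839 yr; rate constant k = 1/τ.
New steady state M_∞ = F₁/k = F₁·τ = 0.2813 × 2.839 = 0.79860 Tg.
M(t) = M_∞ + (M₀ − M_∞)·e^(−t/τ); t/τ = 3.47/2.839 = 1.222, so e^(−t/τ) = 0.2946.
M(t) = 0.79860 − 0.1005 × 0.2946 = 0.76900 Tg.

0.769 Tg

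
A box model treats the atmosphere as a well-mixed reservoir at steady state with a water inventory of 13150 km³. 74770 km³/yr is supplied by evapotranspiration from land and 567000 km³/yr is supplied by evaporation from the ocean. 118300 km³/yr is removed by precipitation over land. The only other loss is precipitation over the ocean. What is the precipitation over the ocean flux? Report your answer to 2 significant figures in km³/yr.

520000 km³/yr

At steady state ΣF_in = ΣF_out.
ΣF_in = 74770 + 567000 = 641770 km³/yr.
Precipitation over the ocean flux = ΣF_in − (118300) = 641770 − 118300 = 523500 km³/yr.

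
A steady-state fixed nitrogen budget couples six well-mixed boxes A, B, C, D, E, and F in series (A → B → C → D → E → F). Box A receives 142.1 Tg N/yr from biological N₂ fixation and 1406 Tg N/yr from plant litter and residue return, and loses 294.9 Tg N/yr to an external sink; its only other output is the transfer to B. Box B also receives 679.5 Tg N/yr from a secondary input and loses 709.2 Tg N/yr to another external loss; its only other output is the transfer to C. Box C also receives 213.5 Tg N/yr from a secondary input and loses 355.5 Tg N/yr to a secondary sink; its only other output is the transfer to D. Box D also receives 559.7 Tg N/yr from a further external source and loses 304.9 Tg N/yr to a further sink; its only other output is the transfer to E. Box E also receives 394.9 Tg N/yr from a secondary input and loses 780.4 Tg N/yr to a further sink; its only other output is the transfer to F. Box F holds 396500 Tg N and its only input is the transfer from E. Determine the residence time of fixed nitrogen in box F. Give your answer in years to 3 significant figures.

Box A: F(A→B) = (142.1 + 1406) − 294.9 = 1253.2 Tg N/yr.
Box B: F(B→C) = (1253.2 + 679.5) − 709.2 = 1223.5 Tg N/yr.
Box C: F(C→D) = (1223.5 + 213.5) − 355.5 = 1081.5 Tg N/yr.
Box D: F(D→E) = (1081.5 + 559.7) − 304.9 = 1336.3 Tg N/yr.
Box E: F(E→F) = (1336.3 + 394.9) − 780.4 = 950.80 Tg N/yr.
Box F throughput = its input = 950.80 Tg N/yr; τ = 396500 / 950.80 = 417.0 yr.

417 yr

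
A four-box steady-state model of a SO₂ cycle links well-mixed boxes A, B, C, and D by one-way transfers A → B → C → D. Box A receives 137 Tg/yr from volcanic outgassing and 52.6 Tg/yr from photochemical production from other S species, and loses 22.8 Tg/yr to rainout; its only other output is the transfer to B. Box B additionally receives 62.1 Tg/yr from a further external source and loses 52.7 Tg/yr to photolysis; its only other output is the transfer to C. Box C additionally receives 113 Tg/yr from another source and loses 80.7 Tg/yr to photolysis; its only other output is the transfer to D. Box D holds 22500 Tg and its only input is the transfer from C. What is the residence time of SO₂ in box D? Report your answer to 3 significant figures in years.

108 yr

Box A: F(A→B) = (137 + 52.6) − 22.8 = 166.80 Tg/yr.
Box B: F(B→C) = (166.80 + 62.1) − 52.7 = 176.20 Tg/yr.
Box C: F(C→D) = (176.20 + 113) − 80.7 = 208.50 Tg/yr.
Box D throughput = its input = 208.50 Tg/yr; τ = 22500 / 208.50 = 107.9 yr.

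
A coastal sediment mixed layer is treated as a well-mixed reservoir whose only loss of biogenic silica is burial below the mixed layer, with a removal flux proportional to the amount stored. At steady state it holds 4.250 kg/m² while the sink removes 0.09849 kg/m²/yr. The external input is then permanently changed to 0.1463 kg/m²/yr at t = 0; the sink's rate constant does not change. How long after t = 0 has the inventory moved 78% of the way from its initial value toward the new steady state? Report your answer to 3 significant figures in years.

τ = M₀/F₀ = 4.250/0.09849 = 43.15 yr.
The remaining gap fraction is e^(−t/τ); 78% covered ⇒ e^(−t/τ) = 0.220.
t = −τ ln(0.220) = 43.15 × 1.514 = 65.34 yr.

65.3 yr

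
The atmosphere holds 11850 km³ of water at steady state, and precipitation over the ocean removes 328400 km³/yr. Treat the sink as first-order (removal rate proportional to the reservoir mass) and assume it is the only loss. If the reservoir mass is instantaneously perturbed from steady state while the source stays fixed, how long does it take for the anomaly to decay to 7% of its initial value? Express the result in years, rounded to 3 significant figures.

0.0960 yr

For a linear reservoir the anomaly decays as exp(−t/τ) with τ = M/F = 11850/328400 = 0.03608 yr.
exp(−t/τ) = 0.07 ⇒ t = −τ ln(0.07) = 0.03608 × 2.659 = 0.09596 yr.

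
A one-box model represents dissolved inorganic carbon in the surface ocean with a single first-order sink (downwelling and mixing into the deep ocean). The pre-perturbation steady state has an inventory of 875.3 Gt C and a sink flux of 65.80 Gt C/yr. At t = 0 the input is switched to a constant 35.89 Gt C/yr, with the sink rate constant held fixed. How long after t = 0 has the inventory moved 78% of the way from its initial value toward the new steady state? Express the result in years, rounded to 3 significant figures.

20.1 yr

τ = M₀/F₀ = 875.3/65.80 = 13.30 yr.
The remaining gap fraction is e^(−t/τ); 78% covered ⇒ e^(−t/τ) = 0.220.
t = −τ ln(0.220) = 13.30 × 1.514 = 20.14 yr.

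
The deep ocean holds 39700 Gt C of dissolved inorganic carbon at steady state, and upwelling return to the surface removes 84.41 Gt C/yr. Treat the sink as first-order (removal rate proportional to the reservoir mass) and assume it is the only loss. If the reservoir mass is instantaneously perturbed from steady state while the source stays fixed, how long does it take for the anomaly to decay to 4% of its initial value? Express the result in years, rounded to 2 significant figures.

For a linear reservoir the anomaly decays as exp(−t/τ) with τ = M/F = 39700/84.41 = 470.3 yr.
exp(−t/τ) = 0.04 ⇒ t = −τ ln(0.04) = 470.3 × 3.219 = 1514 yr.

1500 yr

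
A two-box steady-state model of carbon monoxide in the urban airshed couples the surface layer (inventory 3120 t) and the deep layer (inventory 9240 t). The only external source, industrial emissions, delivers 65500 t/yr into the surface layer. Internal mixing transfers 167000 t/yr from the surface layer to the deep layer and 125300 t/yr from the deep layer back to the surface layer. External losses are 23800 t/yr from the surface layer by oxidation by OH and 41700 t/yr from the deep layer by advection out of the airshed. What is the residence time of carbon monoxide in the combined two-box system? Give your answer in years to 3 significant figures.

Treat the two boxes together as one reservoir: the mixing fluxes between them are internal recycling, so τ = ΣM / Σ(external losses).
M_total = 3120 + 9240 = 12360 t.
ΣF_external_out = 23800 + 41700 = 65500 t/yr.
τ = M_total / ΣF_ext = 12360 / 65500 = 0.1887 yr.

0.189 yr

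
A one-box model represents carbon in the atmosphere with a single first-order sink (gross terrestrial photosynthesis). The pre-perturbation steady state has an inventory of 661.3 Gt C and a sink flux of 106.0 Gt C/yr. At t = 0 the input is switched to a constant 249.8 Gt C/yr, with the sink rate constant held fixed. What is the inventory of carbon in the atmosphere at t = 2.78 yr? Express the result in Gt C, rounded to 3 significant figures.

984 Gt C

Residence time τ = M₀/F₀ = 6.239 yr. The eventual steady state is M_∞ = M₀·(F₁/F₀) = 661.3 × 249.8/106.0 = 1558.4 Gt C.
The anomaly ΔM(t) = M(t) − M_∞ decays as ΔM₀·e^(−t/τ) with ΔM₀ = 661.3 − 1558.4 = −897.1 Gt C.
At t = 2.78 yr, e^(−t/τ) = e^(−0.4456) = 0.6404, so ΔM = −574.5 Gt C and M = 1558.4 − 574.5 = 983.87 Gt C.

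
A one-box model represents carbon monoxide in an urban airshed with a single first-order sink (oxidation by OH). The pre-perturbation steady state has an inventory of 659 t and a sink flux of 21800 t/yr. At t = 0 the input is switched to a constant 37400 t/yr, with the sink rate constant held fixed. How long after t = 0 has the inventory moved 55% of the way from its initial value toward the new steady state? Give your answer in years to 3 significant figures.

τ = M₀/F₀ = 659/21800 = 0.03023 yr.
The remaining gap fraction is e^(−t/τ); 55% covered ⇒ e^(−t/τ) = 0.450.
t = −τ ln(0.450) = 0.03023 × 0.7985 = 0.02414 yr.

0.0241 yr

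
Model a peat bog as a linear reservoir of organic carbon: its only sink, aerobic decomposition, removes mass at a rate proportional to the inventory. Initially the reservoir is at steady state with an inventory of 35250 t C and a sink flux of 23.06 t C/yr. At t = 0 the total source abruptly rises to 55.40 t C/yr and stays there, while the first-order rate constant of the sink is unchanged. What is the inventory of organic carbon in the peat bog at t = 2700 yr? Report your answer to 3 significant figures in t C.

76200 t C

Residence time τ = M₀/F₀ = 1529 yr. The eventual steady state is M_∞ = M₀·(F₁/F₀) = 35250 × 55.40/23.06 = 84686 t C.
The anomaly ΔM(t) = M(t) − M_∞ decays as ΔM₀·e^(−t/τ) with ΔM₀ = 35250 − 84686 = −49440 t C.
At t = 2700 yr, e^(−t/τ) = e^(−1.766) = 0.1710, so ΔM = −8452 t C and M = 84686 − 8452 = 76234 t C.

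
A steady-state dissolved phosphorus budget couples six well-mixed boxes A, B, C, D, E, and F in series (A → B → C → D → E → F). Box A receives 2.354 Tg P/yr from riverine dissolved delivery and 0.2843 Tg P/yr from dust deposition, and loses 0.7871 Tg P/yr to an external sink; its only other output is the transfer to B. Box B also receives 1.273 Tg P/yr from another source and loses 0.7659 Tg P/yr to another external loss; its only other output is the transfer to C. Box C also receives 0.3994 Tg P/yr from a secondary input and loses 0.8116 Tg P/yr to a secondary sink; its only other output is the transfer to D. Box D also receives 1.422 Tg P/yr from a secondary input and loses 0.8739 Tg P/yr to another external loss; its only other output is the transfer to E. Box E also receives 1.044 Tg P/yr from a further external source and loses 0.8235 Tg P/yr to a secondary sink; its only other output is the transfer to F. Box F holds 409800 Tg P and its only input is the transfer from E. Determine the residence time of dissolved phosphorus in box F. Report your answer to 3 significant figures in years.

Box A: F(A→B) = (2.354 + 0.2843) − 0.7871 = 1.8512 Tg P/yr.
Box B: F(B→C) = (1.8512 + 1.273) − 0.7659 = 2.3583 Tg P/yr.
Box C: F(C→D) = (2.3583 + 0.3994) − 0.8116 = 1.9461 Tg P/yr.
Box D: F(D→E) = (1.9461 + 1.422) − 0.8739 = 2.4942 Tg P/yr.
Box E: F(E→F) = (2.4942 + 1.044) − 0.8235 = 2.7147 Tg P/yr.
Box F throughput = its input = 2.7147 Tg P/yr; τ = 409800 / 2.7147 = 151000 yr.

151000 yr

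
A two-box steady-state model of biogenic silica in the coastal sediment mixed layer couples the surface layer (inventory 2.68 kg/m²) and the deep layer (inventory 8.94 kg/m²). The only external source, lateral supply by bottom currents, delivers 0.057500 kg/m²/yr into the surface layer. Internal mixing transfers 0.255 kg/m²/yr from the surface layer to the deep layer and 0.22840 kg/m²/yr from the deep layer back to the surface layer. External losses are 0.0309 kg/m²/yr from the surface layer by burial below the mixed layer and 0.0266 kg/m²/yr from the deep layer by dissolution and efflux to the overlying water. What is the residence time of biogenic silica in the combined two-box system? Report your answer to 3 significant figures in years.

Residence time in the combined system uses the total inventory and the total *external* removal — internal exchanges between the two boxes cancel.
M_total = 2.68 + 8.94 = 11.620 kg/m².
ΣF_external_out = 0.0309 + 0.0266 = 0.057500 kg/m²/yr.
τ = M_total / ΣF_ext = 11.620 / 0.057500 = 202.1 yr.

202 yr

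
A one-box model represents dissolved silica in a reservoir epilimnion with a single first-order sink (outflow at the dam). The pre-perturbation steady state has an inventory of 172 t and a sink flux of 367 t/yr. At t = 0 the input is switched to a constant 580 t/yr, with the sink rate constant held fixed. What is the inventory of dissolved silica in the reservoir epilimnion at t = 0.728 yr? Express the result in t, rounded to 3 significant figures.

251 t

The sink rate constant is k = F₀/M₀ = 367/172 = 2.134 yr⁻¹.
Solving dM/dt = F₁ − kM with M(0) = M₀ gives M(t) = F₁/k + (M₀ − F₁/k)·e^(−kt).
F₁/k = 580/2.134 = 271.83 t; kt = 2.134 × 0.728 = 1.553, e^(−kt) = 0.2115.
M(0.728) = 271.83 + (172 − 271.83) × 0.2115 = 271.83 − 21.12 = 250.71 t.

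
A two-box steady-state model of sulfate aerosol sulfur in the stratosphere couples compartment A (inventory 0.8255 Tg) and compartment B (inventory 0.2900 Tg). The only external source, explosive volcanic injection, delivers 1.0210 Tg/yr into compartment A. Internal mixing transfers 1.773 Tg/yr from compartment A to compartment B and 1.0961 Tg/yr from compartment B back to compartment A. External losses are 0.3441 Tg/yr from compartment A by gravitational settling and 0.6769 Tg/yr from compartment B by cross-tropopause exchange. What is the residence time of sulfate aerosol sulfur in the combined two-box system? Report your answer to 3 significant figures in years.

For the system as a whole, the A↔B exchange is internal and contributes nothing to the throughput; only the external sinks remove mass.
M_total = 0.8255 + 0.2900 = 1.1155 Tg.
ΣF_external_out = 0.3441 + 0.6769 = 1.0210 Tg/yr.
τ = M_total / ΣF_ext = 1.1155 / 1.0210 = 1.093 yr.

1.09 yr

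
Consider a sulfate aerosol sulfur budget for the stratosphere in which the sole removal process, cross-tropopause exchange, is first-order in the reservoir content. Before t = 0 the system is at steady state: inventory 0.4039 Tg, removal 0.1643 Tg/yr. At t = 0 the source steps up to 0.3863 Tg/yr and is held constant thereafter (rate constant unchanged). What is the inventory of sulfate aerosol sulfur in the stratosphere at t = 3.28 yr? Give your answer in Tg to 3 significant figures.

τ = M₀/F₀ = 0.4039/0.1643 = 2.458 yr; rate constant k = 1/τ.
New steady state M_∞ = F₁/k = F₁·τ = 0.3863 × 2.458 = 0.94964 Tg.
M(t) = M_∞ + (M₀ − M_∞)·e^(−t/τ); t/τ = 3.28/2.458 = 1.334, so e^(−t/τ) = 0.2634.
M(t) = 0.94964 − 0.5457 × 0.2634 = 0.80592 Tg.

0.806 Tg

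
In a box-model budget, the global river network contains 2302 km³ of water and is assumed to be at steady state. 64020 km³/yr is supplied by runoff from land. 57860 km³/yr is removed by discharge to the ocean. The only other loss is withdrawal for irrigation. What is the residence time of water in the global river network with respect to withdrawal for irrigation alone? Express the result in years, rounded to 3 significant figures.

0.374 yr

At steady state ΣF_in = ΣF_out.
ΣF_in = 64020 km³/yr.
Withdrawal for irrigation flux = ΣF_in − (57860) = 64020 − 57860 = 6160 km³/yr.
τ = M / F = 2302 / 6160 = 0.3737 yr.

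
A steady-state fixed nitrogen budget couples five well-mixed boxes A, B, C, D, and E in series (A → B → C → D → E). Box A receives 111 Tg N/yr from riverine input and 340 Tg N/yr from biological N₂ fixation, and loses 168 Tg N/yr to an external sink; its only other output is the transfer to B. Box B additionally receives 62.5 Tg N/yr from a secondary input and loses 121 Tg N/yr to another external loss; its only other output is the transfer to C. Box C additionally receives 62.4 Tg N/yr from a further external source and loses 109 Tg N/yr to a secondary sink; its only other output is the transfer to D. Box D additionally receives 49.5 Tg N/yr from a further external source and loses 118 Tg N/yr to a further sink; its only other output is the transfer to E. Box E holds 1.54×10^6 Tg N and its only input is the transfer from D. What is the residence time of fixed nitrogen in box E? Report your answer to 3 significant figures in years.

Box A: F(A→B) = (111 + 340) − 168 = 283.00 Tg N/yr.
Box B: F(B→C) = (283.00 + 62.5) − 121 = 224.50 Tg N/yr.
Box C: F(C→D) = (224.50 + 62.4) − 109 = 177.90 Tg N/yr.
Box D: F(D→E) = (177.90 + 49.5) − 118 = 109.40 Tg N/yr.
Box E throughput = its input = 109.40 Tg N/yr; τ = 1.54×10^6 / 109.40 = 14080 yr.

14100 yr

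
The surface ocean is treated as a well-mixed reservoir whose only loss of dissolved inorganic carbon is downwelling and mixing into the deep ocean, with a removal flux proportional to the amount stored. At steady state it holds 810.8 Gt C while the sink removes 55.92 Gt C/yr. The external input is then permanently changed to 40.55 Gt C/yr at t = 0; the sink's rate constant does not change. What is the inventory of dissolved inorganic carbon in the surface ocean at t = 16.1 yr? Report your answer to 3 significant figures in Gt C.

τ = M₀/F₀ = 810.8/55.92 = 14.50 yr; rate constant k = 1/τ.
New steady state M_∞ = F₁/k = F₁·τ = 40.55 × 14.50 = 587.95 Gt C.
M(t) = M_∞ + (M₀ − M_∞)·e^(−t/τ); t/τ = 16.1/14.50 = 1.110, so e^(−t/τ) = 0.3294.
M(t) = 587.95 + 222.9 × 0.3294 = 661.36 Gt C.

661 Gt C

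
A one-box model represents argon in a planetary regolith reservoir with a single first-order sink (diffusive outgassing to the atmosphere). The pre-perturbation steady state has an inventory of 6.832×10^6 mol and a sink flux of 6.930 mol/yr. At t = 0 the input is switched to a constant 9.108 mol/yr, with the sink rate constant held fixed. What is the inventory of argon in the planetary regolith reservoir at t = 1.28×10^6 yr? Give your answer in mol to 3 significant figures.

8.39×10^6 mol

The sink rate constant is k = F₀/M₀ = 6.930/6.832×10^6 = 1.014×10^-6 yr⁻¹.
Solving dM/dt = F₁ − kM with M(0) = M₀ gives M(t) = F₁/k + (M₀ − F₁/k)·e^(−kt).
F₁/k = 9.108/1.014×10^-6 = 8.9792×10^6 mol; kt = 1.014×10^-6 × 1.28×10^6 = 1.298, e^(−kt) = 0.2730.
M(1.28×10^6) = 8.9792×10^6 + (6.832×10^6 − 8.9792×10^6) × 0.2730 = 8.9792×10^6 − 586100 = 8.3931×10^6 mol.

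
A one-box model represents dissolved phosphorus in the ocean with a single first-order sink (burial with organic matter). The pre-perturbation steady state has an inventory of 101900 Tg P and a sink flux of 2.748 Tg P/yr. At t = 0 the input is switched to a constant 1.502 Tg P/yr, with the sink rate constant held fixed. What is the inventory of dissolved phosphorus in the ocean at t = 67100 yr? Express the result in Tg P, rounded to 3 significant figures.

63300 Tg P

Residence time τ = M₀/F₀ = 37080 yr. The eventual steady state is M_∞ = M₀·(F₁/F₀) = 101900 × 1.502/2.748 = 55696 Tg P.
The anomaly ΔM(t) = M(t) − M_∞ decays as ΔM₀·e^(−t/τ) with ΔM₀ = 101900 − 55696 = 46200 Tg P.
At t = 67100 yr, e^(−t/τ) = e^(−1.810) = 0.1637, so ΔM = 7565 Tg P and M = 55696 + 7565 = 63261 Tg P.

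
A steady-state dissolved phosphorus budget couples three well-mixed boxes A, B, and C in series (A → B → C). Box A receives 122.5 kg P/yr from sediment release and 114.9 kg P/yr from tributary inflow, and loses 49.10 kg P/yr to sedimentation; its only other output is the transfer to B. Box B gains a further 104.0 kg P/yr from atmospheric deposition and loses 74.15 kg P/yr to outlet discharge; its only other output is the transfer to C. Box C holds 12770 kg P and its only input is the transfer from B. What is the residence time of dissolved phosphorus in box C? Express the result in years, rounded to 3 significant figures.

58.5 yr

Box A: F(A→B) = (122.5 + 114.9) − 49.10 = 188.30 kg P/yr.
Box B: F(B→C) = (188.30 + 104.0) − 74.15 = 218.15 kg P/yr.
Box C throughput = its input = 218.15 kg P/yr; τ = 12770 / 218.15 = 58.54 yr.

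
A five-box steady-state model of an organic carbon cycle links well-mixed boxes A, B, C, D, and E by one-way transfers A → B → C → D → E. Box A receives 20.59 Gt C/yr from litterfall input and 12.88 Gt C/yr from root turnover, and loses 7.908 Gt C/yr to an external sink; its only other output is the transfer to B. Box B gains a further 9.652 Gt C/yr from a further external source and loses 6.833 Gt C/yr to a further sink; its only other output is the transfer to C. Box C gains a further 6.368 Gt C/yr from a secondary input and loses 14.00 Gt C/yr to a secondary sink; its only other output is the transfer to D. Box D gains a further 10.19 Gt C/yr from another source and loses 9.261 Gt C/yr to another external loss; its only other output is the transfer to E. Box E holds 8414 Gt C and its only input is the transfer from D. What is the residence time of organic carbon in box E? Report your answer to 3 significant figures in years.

Box A: F(A→B) = (20.59 + 12.88) − 7.908 = 25.562 Gt C/yr.
Box B: F(B→C) = (25.562 + 9.652) − 6.833 = 28.381 Gt C/yr.
Box C: F(C→D) = (28.381 + 6.368) − 14.00 = 20.749 Gt C/yr.
Box D: F(D→E) = (20.749 + 10.19) − 9.261 = 21.678 Gt C/yr.
Box E throughput = its input = 21.678 Gt C/yr; τ = 8414 / 21.678 = 388.1 yr.

388 yr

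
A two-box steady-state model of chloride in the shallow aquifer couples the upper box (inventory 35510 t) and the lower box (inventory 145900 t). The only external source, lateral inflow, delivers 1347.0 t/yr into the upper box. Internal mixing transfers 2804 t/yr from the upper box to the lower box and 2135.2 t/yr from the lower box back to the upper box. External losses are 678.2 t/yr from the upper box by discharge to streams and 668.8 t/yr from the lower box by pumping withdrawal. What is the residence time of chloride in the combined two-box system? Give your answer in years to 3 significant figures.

Treat the two boxes together as one reservoir: the mixing fluxes between them are internal recycling, so τ = ΣM / Σ(external losses).
M_total = 35510 + 145900 = 181410 t.
ΣF_external_out = 678.2 + 668.8 = 1347.0 t/yr.
τ = M_total / ΣF_ext = 181410 / 1347.0 = 134.7 yr.

135 yr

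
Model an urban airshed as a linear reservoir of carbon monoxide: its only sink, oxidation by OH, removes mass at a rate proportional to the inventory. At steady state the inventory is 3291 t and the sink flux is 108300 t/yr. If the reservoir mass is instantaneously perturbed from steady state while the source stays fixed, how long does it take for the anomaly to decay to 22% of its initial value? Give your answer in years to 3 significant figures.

For a linear reservoir the anomaly decays as exp(−t/τ) with τ = M/F = 3291/108300 = 0.03039 yr.
exp(−t/τ) = 0.22 ⇒ t = −τ ln(0.22) = 0.03039 × 1.514 = 0.04601 yr.

0.0460 yr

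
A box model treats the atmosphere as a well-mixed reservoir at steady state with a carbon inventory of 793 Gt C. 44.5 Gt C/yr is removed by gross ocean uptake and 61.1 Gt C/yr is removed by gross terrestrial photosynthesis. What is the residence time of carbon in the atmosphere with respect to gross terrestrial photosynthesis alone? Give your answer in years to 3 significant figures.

Residence time with respect to a single sink: τ = M / F_sink.
τ = 793 / 61.1 = 12.98 yr.

13.0 yr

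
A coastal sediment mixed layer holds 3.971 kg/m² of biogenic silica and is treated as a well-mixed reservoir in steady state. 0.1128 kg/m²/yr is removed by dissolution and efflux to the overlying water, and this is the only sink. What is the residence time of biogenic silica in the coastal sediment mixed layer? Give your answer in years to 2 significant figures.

35 yr

τ = M / F = 3.971 / 0.1128 = 35.20 yr.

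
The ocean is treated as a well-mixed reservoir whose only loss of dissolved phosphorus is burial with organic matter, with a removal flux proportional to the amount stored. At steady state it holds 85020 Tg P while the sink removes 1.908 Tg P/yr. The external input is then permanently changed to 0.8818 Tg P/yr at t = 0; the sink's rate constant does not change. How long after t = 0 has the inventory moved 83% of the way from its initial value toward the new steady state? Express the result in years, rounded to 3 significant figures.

τ = M₀/F₀ = 85020/1.908 = 44560 yr.
The remaining gap fraction is e^(−t/τ); 83% covered ⇒ e^(−t/τ) = 0.170.
t = −τ ln(0.170) = 44560 × 1.772 = 78960 yr.

79000 yr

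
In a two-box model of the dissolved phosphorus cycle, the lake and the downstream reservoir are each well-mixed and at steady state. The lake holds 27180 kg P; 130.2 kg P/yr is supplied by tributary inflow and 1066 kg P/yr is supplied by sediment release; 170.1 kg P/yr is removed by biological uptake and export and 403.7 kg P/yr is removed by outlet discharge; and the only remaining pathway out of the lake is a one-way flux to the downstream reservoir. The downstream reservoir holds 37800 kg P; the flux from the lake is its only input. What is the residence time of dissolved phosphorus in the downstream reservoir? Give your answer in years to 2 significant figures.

Balance the lake: ΣF_in = 130.2 + 1066 = 1196.2 kg P/yr.
Flux to the downstream reservoir = ΣF_in − (170.1 + 403.7) = 622.40 kg P/yr.
At steady state the output of the downstream reservoir equals its input, 622.40 kg P/yr.
τ = M / F = 37800 / 622.40 = 60.73 yr.

61 yr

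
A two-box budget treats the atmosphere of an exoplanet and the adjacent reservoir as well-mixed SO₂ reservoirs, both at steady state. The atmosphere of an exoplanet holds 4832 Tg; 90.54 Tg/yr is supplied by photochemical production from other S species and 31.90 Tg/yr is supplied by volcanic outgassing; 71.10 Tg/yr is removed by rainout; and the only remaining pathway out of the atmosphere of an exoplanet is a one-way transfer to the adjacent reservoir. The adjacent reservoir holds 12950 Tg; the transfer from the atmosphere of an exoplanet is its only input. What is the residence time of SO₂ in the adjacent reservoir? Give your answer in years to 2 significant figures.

250 yr

Balance the atmosphere of an exoplanet: ΣF_in = 90.54 + 31.90 = 122.44 Tg/yr.
Transfer to the adjacent reservoir = ΣF_in − (71.10) = 51.340 Tg/yr.
At steady state the output of the adjacent reservoir equals its input, 51.340 Tg/yr.
τ = M / F = 12950 / 51.340 = 252.2 yr.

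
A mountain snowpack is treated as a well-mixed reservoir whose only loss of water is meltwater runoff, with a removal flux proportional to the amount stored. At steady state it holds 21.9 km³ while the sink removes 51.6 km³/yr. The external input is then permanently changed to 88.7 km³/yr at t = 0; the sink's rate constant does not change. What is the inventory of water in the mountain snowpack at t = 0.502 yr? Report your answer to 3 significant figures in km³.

τ = M₀/F₀ = 21.9/51.6 = 0.4244 yr; rate constant k = 1/τ.
New steady state M_∞ = F₁/k = F₁·τ = 88.7 × 0.4244 = 37.646 km³.
M(t) = M_∞ + (M₀ − M_∞)·e^(−t/τ); t/τ = 0.502/0.4244 = 1.183, so e^(−t/τ) = 0.3064.
M(t) = 37.646 − 15.75 × 0.3064 = 32.821 km³.

32.8 km³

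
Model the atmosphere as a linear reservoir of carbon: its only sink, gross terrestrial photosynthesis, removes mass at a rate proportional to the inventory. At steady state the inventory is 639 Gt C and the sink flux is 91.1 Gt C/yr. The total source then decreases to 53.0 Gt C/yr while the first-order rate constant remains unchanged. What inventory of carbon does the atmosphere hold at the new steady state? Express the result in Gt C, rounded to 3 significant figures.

Rate constant k = F/M = 91.1 / 639 = 0.1426 yr⁻¹.
At the new steady state, source = k·M_new ⇒ M_new = 53.0 / 0.1426 = 371.8 Gt C.
(Equivalently M_new = M × F_new/F_old = 639 × 53.0/91.1.)

372 Gt C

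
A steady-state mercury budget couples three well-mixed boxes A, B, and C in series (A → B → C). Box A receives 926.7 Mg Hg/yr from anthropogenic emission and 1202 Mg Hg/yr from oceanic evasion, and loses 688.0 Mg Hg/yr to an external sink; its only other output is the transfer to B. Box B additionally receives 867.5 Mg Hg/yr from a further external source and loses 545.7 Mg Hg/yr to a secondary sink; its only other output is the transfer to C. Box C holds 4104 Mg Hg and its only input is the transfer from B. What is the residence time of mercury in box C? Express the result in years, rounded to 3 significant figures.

Box A: F(A→B) = (926.7 + 1202) − 688.0 = 1440.7 Mg Hg/yr.
Box B: F(B→C) = (1440.7 + 867.5) − 545.7 = 1762.5 Mg Hg/yr.
Box C throughput = its input = 1762.5 Mg Hg/yr; τ = 4104 / 1762.5 = 2.329 yr.

2.33 yr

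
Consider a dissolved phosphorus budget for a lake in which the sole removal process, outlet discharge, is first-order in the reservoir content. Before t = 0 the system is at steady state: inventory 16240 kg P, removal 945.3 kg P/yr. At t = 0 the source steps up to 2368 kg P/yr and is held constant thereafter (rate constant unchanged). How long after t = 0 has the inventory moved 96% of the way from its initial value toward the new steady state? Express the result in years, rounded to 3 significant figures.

55.3 yr

τ = M₀/F₀ = 16240/945.3 = 17.18 yr.
The remaining gap fraction is e^(−t/τ); 96% covered ⇒ e^(−t/τ) = 0.0400.
t = −τ ln(0.0400) = 17.18 × 3.219 = 55.30 yr.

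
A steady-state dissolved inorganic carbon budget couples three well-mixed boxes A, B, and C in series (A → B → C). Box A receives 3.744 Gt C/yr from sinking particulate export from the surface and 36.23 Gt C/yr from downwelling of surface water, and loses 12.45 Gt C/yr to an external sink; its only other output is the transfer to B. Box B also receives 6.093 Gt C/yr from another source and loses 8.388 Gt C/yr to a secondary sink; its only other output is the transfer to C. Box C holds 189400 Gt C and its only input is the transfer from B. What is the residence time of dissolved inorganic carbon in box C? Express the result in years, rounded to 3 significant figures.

7510 yr

Box A: F(A→B) = (3.744 + 36.23) − 12.45 = 27.524 Gt C/yr.
Box B: F(B→C) = (27.524 + 6.093) − 8.388 = 25.229 Gt C/yr.
Box C throughput = its input = 25.229 Gt C/yr; τ = 189400 / 25.229 = 7507 yr.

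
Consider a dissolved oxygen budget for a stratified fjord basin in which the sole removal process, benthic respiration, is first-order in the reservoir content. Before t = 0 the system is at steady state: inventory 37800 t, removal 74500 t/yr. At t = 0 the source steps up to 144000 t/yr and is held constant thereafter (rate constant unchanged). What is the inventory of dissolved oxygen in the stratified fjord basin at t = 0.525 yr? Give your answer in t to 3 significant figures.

τ = M₀/F₀ = 37800/74500 = 0.5074 yr; rate constant k = 1/τ.
New steady state M_∞ = F₁/k = F₁·τ = 144000 × 0.5074 = 73063 t.
M(t) = M_∞ + (M₀ − M_∞)·e^(−t/τ); t/τ = 0.525/0.5074 = 1.035, so e^(−t/τ) = 0.3553.
M(t) = 73063 − 35260 × 0.3553 = 60533 t.

60500 t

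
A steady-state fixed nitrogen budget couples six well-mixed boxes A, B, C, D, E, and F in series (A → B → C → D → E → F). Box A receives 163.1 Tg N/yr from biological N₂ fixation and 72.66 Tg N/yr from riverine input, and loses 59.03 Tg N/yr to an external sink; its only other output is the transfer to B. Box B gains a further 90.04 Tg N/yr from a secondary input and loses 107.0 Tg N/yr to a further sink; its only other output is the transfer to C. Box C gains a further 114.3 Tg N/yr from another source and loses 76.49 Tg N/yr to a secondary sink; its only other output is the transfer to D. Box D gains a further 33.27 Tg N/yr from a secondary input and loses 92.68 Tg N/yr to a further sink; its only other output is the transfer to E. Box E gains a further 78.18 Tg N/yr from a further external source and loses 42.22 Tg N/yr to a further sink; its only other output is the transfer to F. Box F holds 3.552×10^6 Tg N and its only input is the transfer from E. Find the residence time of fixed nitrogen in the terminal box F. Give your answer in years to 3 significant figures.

20400 yr

Box A: F(A→B) = (163.1 + 72.66) − 59.03 = 176.73 Tg N/yr.
Box B: F(B→C) = (176.73 + 90.04) − 107.0 = 159.77 Tg N/yr.
Box C: F(C→D) = (159.77 + 114.3) − 76.49 = 197.58 Tg N/yr.
Box D: F(D→E) = (197.58 + 33.27) − 92.68 = 138.17 Tg N/yr.
Box E: F(E→F) = (138.17 + 78.18) − 42.22 = 174.13 Tg N/yr.
Box F throughput = its input = 174.13 Tg N/yr; τ = 3.552×10^6 / 174.13 = 20400 yr.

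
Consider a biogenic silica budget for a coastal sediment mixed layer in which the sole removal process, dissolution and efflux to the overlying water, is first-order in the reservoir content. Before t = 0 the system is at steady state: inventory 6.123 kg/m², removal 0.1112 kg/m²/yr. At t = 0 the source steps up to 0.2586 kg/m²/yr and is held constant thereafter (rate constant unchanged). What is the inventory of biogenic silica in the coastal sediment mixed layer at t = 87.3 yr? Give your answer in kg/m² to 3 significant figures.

τ = M₀/F₀ = 6.123/0.1112 = 55.06 yr; rate constant k = 1/τ.
New steady state M_∞ = F₁/k = F₁·τ = 0.2586 × 55.06 = 14.239 kg/m².
M(t) = M_∞ + (M₀ − M_∞)·e^(−t/τ); t/τ = 87.3/55.06 = 1.585, so e^(−t/τ) = 0.2049.
M(t) = 14.239 − 8.116 × 0.2049 = 12.577 kg/m².

12.6 kg/m²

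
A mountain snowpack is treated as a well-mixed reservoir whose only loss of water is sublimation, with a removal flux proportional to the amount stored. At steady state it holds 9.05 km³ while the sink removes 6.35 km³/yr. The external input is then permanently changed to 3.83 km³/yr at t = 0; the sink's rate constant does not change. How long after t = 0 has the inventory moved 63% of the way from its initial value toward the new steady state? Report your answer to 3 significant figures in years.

τ = M₀/F₀ = 9.05/6.35 = 1.425 yr.
The remaining gap fraction is e^(−t/τ); 63% covered ⇒ e^(−t/τ) = 0.370.
t = −τ ln(0.370) = 1.425 × 0.9943 = 1.417 yr.

1.42 yr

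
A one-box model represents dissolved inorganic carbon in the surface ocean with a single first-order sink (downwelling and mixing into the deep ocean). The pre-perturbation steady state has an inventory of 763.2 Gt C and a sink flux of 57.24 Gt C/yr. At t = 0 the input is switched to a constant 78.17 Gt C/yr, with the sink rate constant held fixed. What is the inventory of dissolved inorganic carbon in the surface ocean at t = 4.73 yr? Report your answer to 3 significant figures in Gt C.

τ = M₀/F₀ = 763.2/57.24 = 13.33 yr; rate constant k = 1/τ.
New steady state M_∞ = F₁/k = F₁·τ = 78.17 × 13.33 = 1042.3 Gt C.
M(t) = M_∞ + (M₀ − M_∞)·e^(−t/τ); t/τ = 4.73/13.33 = 0.3548, so e^(−t/τ) = 0.7013.
M(t) = 1042.3 − 279.1 × 0.7013 = 846.54 Gt C.

847 Gt C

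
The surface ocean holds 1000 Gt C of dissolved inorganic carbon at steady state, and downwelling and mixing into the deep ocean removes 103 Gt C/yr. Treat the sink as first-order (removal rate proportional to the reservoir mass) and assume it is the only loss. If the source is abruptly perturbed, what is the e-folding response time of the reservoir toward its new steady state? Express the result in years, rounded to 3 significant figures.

9.71 yr

For a linear reservoir the response time equals the residence time τ = M/F.
τ = 1000 / 103 = 9.709 yr.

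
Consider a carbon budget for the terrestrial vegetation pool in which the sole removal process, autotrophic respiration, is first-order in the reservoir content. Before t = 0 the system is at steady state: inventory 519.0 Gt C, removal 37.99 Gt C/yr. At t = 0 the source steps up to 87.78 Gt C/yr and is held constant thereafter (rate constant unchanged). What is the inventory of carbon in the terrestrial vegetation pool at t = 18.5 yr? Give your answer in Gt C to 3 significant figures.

τ = M₀/F₀ = 519.0/37.99 = 13.66 yr; rate constant k = 1/τ.
New steady state M_∞ = F₁/k = F₁·τ = 87.78 × 13.66 = 1199.2 Gt C.
M(t) = M_∞ + (M₀ − M_∞)·e^(−t/τ); t/τ = 18.5/13.66 = 1.354, so e^(−t/τ) = 0.2582.
M(t) = 1199.2 − 680.2 × 0.2582 = 1023.6 Gt C.

1020 Gt C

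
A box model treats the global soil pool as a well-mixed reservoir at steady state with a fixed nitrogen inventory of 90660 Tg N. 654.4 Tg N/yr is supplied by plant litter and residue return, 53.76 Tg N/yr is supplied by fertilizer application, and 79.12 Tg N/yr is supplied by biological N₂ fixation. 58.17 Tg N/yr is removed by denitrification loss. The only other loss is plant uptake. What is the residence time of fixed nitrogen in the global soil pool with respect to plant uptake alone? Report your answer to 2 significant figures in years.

120 yr

At steady state ΣF_in = ΣF_out.
ΣF_in = 654.4 + 53.76 + 79.12 = 787.28 Tg N/yr.
Plant uptake flux = ΣF_in − (58.17) = 787.28 − 58.17 = 729.1 Tg N/yr.
τ = M / F = 90660 / 729.1 = 124.3 yr.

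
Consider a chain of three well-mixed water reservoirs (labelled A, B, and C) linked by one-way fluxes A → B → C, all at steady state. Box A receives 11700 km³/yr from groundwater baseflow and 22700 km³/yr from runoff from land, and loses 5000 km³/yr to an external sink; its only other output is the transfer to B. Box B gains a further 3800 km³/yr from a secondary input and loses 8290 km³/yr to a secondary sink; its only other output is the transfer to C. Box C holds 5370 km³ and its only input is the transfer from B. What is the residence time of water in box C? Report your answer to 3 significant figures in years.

Box A: F(A→B) = (11700 + 22700) − 5000 = 29400 km³/yr.
Box B: F(B→C) = (29400 + 3800) − 8290 = 24910 km³/yr.
Box C throughput = its input = 24910 km³/yr; τ = 5370 / 24910 = 0.2156 yr.

0.216 yr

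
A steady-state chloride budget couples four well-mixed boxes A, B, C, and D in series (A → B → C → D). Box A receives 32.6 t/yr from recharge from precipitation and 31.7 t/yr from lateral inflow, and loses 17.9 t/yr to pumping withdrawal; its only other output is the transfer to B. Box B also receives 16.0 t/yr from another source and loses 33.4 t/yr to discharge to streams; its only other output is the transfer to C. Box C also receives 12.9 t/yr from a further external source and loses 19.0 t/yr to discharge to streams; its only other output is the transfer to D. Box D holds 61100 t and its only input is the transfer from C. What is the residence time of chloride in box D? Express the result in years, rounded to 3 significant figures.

Box A: F(A→B) = (32.6 + 31.7) − 17.9 = 46.400 t/yr.
Box B: F(B→C) = (46.400 + 16.0) − 33.4 = 29.000 t/yr.
Box C: F(C→D) = (29.000 + 12.9) − 19.0 = 22.900 t/yr.
Box D throughput = its input = 22.900 t/yr; τ = 61100 / 22.900 = 2668 yr.

2670 yr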